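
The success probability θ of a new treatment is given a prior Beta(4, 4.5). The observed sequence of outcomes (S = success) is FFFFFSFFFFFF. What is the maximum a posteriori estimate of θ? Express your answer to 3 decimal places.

θ̂_MAP = 0.216

Prior: Beta(4, 4.5).
Data: 1 success in 12 trials (from the sequence). The binomial likelihood contributes θ(1−θ)^11, so the posterior is Beta(4+1, 4.5+11) = Beta(5, 15.5).
For Beta(a, b) with a, b > 1 the mode is (a−1)/(a+b−2) = 4/18.5 ≈ 0.216.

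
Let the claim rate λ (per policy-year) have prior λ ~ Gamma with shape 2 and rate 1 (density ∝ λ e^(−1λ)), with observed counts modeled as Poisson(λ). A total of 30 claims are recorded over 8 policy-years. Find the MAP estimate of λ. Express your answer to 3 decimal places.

Σxᵢ = 30, n = 8.
Posterior ∝ λe^(−1λ) · λ^30e^(−8λ) = λ^31e^(−9λ), i.e. Gamma(shape=32, rate=9).
The mode of a Gamma(a, b) with a ≥ 1 (shape–rate) is (a−1)/b = 31/9 ≈ 3.444.

λ̂_MAP = 3.444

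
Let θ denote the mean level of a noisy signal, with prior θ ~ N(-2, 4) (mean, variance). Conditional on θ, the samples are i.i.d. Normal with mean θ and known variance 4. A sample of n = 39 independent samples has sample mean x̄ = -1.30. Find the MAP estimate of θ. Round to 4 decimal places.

θ̂_MAP = -1.3175

n = 39, x̄ = -1.30.
For a Normal prior and Normal likelihood with known variance, the posterior is Normal; its mode equals its mean, the precision-weighted average.
Prior precision 1/σ₀² = 1/4 = 0.25; data precision n/σ² = 39/4 = 9.75.
θ̂ = (0.25·(-2) + 9.75·(-1.3)) / (0.25 + 9.75) = (-13.175)/10 = -1.3175.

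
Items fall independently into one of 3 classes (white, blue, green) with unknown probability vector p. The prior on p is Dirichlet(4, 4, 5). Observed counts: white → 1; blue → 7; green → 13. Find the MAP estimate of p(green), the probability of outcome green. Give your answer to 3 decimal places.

The posterior is Dirichlet(αᵢ + nᵢ) = Dirichlet(5, 11, 18).
For a Dirichlet(a₁,…,a_K) with all aᵢ > 1, the mode has j-th component (aⱼ − 1)/(Σaᵢ − K).
Here Σaᵢ = 34 and K = 3, so p(green) = (18 − 1)/(34 − 3) = 17/31 ≈ 0.548.

MAP estimate of p(green) = 0.548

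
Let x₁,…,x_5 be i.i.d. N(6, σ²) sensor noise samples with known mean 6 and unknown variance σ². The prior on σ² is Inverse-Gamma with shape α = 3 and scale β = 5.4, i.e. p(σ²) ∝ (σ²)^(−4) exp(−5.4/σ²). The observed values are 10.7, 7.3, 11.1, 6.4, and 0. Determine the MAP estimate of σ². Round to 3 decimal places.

σ̂²_MAP = 7.442

Sum of squared deviations about the known mean: SS = (10.7−6)² + (7.3−6)² + (11.1−6)² + (6.4−6)² + (0−6)² = 85.95.
The Normal likelihood contributes (σ²)^(−n/2) exp(−SS/(2σ²)), so the posterior is Inverse-Gamma(α + n/2, β + SS/2) = Inverse-Gamma(5.5, 48.375).
The mode of Inverse-Gamma(a, b) is b/(a+1) = 48.375/6.5 ≈ 7.442.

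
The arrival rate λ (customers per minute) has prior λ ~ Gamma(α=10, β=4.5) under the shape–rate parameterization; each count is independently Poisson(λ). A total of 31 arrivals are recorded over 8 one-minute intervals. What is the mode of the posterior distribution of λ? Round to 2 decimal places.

Σxᵢ = 31, n = 8.
Posterior ∝ λ^9e^(−4.5λ) · λ^31e^(−8λ) = λ^40e^(−12.5λ), i.e. Gamma(shape=41, rate=12.5).
The mode of a Gamma(a, b) with a ≥ 1 (shape–rate) is (a−1)/b = 40/12.5 ≈ 3.20.

λ̂_MAP = 3.20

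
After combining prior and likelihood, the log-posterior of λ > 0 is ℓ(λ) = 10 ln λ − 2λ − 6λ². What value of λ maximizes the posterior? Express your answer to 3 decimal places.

ℓ'(λ) = 10/λ − 2 − 12λ. Setting this to zero and multiplying by λ: 12λ² + 2λ − 10 = 0.
λ = (−2 + √(2² + 4·12·10)) / (2·12) = (−2 + √484) / 24 = (−2 + 22)/24 = 5/6.
ℓ''(λ) = −10/λ² − 12 < 0, confirming a maximum.

λ̂_MAP = 0.833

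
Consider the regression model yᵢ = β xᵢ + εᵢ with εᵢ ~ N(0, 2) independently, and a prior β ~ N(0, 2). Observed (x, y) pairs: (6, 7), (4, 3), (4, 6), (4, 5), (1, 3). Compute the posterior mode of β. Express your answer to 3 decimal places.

log p(β | y) = −Σ(yᵢ − βxᵢ)²/(2·2) − β²/(2·2) + const.
Setting the derivative to zero: Σxᵢ(yᵢ − βxᵢ)/2 − β/2 = 0, so β = Σxᵢyᵢ / (Σxᵢ² + σ²/τ²).
Σxᵢyᵢ = 6·7 + 4·3 + 4·6 + 4·5 + 1·3 = 101; Σxᵢ² = 85; σ²/τ² = 1.
β̂_MAP = 101 / (85 + 1) = 101/86 ≈ 1.174.

β̂_MAP = 1.174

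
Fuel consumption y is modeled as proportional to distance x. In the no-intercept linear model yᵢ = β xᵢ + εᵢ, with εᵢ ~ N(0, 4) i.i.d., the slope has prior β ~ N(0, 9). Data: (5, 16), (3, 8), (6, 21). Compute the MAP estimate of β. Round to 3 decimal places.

β̂_MAP = 3.265

log p(β | y) = −Σ(yᵢ − βxᵢ)²/(2·4) − β²/(2·9) + const.
Setting the derivative to zero: Σxᵢ(yᵢ − βxᵢ)/4 − β/9 = 0, so β = Σxᵢyᵢ / (Σxᵢ² + σ²/τ²).
Σxᵢyᵢ = 5·16 + 3·8 + 6·21 = 230; Σxᵢ² = 70; σ²/τ² = 4/9.
β̂_MAP = 230 / (70 + 4/9) = 230/(634/9) = 1035/317 ≈ 3.265.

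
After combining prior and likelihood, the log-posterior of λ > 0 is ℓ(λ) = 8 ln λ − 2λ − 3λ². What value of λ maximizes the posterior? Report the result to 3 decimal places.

ℓ'(λ) = 8/λ − 2 − 6λ. Setting this to zero and multiplying by λ: 6λ² + 2λ − 8 = 0.
λ = (−2 + √(2² + 4·6·8)) / (2·6) = (−2 + √196) / 12 = (−2 + 14)/12 = 1.
ℓ''(λ) = −8/λ² − 6 < 0, confirming a maximum.

λ̂_MAP = 1.000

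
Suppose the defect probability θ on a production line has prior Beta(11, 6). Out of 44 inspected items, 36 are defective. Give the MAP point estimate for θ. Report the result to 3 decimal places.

θ̂_MAP = 0.780

Prior: Beta(11, 6).
Data: 36 successes in 44 trials. The binomial likelihood contributes θ^36(1−θ)^8, so the posterior is Beta(11+36, 6+8) = Beta(47, 14).
For Beta(a, b) with a, b > 1 the mode is (a−1)/(a+b−2) = 46/59 ≈ 0.780.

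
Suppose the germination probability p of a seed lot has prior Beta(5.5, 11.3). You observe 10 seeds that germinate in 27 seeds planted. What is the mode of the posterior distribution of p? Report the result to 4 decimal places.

p̂_MAP = 0.3469

Prior: Beta(5.5, 11.3).
Data: 10 successes in 27 trials. The binomial likelihood contributes p^10(1−p)^17, so the posterior is Beta(5.5+10, 11.3+17) = Beta(15.5, 28.3).
For Beta(a, b) with a, b > 1 the mode is (a−1)/(a+b−2) = 14.5/41.8 ≈ 0.3469.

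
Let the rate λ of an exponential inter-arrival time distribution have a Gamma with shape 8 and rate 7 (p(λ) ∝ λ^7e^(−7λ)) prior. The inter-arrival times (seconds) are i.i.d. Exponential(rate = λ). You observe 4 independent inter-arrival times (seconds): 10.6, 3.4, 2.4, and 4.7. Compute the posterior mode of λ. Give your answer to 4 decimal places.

The Exponential(rate=λ) likelihood is ∝ λ^n e^(−λΣtᵢ). Here n = 4 and Σtᵢ = 10.6 + 3.4 + 2.4 + 4.7 = 21.1.
Posterior ∝ λ^7e^(−7λ) · λ^4e^(−21.1λ) = λ^11e^(−28.1λ), i.e. Gamma(12, 28.1).
Mode = (a−1)/b = 11/28.1 ≈ 0.3915.

λ̂_MAP = 0.3915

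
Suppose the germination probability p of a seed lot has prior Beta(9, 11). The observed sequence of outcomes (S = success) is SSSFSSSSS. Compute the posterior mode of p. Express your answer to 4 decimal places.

p̂_MAP = 0.5926

Prior: Beta(9, 11).
Data: 8 successes in 9 trials (from the sequence). The binomial likelihood contributes p^8(1−p)^1, so the posterior is Beta(9+8, 11+1) = Beta(17, 12).
For Beta(a, b) with a, b > 1 the mode is (a−1)/(a+b−2) = 16/27 ≈ 0.5926.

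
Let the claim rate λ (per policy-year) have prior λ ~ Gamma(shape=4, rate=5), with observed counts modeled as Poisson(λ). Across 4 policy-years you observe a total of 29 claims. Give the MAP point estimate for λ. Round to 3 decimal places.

λ̂_MAP = 3.556

Σxᵢ = 29, n = 4.
Posterior ∝ λ^3e^(−5λ) · λ^29e^(−4λ) = λ^32e^(−9λ), i.e. Gamma(shape=33, rate=9).
The mode of a Gamma(a, b) with a ≥ 1 (shape–rate) is (a−1)/b = 32/9 ≈ 3.556.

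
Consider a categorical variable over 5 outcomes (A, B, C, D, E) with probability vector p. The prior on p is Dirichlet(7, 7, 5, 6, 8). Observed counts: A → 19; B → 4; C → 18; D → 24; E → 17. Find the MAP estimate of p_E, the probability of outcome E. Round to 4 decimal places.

MAP estimate of p_E = 0.2182

The posterior is Dirichlet(αᵢ + nᵢ) = Dirichlet(26, 11, 23, 30, 25).
For a Dirichlet(a₁,…,a_K) with all aᵢ > 1, the mode has j-th component (aⱼ − 1)/(Σaᵢ − K).
Here Σaᵢ = 115 and K = 5, so p_E = (25 − 1)/(115 − 5) = 24/110 ≈ 0.2182.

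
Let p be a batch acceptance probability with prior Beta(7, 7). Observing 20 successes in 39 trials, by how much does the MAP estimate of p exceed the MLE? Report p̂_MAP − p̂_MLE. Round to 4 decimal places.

Posterior is Beta(27, 26); MAP = (27−1)/(53−2) = 26/51 ≈ 0.50980.
MLE ignores the prior: p̂_MLE = k/n = 20/39 ≈ 0.51282.
Difference = 26/51 − 20/39 = -2/663 ≈ -0.0030.

MAP − MLE = -0.0030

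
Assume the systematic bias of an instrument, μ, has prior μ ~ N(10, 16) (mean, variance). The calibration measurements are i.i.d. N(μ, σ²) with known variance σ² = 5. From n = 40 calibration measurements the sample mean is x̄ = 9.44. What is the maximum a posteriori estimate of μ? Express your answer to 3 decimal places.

μ̂_MAP = 9.444

n = 40, x̄ = 9.44.
For a Normal prior and Normal likelihood with known variance, the posterior is Normal; its mode equals its mean, the precision-weighted average.
Prior precision 1/σ₀² = 1/16 = 0.0625; data precision n/σ² = 40/5 = 8.
μ̂ = (0.0625·10 + 8·9.44) / (0.0625 + 8) = 76.145/8.0625 = 30458/3225 ≈ 9.444.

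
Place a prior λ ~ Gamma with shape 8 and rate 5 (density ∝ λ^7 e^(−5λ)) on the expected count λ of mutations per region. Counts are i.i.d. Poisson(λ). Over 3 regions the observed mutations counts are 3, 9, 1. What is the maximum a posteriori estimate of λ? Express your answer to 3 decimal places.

Σxᵢ = 3+9+1 = 13, with n = 3.
Posterior ∝ λ^7e^(−5λ) · λ^13e^(−3λ) = λ^20e^(−8λ), i.e. Gamma(shape=21, rate=8).
The mode of a Gamma(a, b) with a ≥ 1 (shape–rate) is (a−1)/b = 20/8 ≈ 2.500.

λ̂_MAP = 2.500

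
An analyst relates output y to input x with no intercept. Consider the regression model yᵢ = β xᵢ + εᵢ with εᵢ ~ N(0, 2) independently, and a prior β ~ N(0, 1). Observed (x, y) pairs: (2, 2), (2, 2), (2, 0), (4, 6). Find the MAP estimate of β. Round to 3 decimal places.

β̂_MAP = 1.067

log p(β | y) = −Σ(yᵢ − βxᵢ)²/(2·2) − β²/(2·1) + const.
Setting the derivative to zero: Σxᵢ(yᵢ − βxᵢ)/2 − β/1 = 0, so β = Σxᵢyᵢ / (Σxᵢ² + σ²/τ²).
Σxᵢyᵢ = 2·2 + 2·2 + 2·0 + 4·6 = 32; Σxᵢ² = 28; σ²/τ² = 2.
β̂_MAP = 32 / (28 + 2) = 32/30 ≈ 1.067.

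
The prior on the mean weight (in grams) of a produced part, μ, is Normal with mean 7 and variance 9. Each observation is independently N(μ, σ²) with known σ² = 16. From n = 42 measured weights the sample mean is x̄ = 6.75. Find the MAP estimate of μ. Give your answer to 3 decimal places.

n = 42, x̄ = 6.75.
For a Normal prior and Normal likelihood with known variance, the posterior is Normal; its mode equals its mean, the precision-weighted average.
Prior precision 1/σ₀² = 1/9; data precision n/σ² = 42/16 = 2.625.
μ̂ = ((1/9)·7 + 2.625·6.75) / (1/9 + 2.625) = (5327/288)/(197/72) = 5327/788 ≈ 6.760.

μ̂_MAP = 6.760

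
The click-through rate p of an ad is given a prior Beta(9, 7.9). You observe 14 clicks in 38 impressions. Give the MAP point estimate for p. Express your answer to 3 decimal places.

Prior: Beta(9, 7.9).
Data: 14 successes in 38 trials. The binomial likelihood contributes p^14(1−p)^24, so the posterior is Beta(9+14, 7.9+24) = Beta(23, 31.9).
For Beta(a, b) with a, b > 1 the mode is (a−1)/(a+b−2) = 22/52.9 ≈ 0.416.

p̂_MAP = 0.416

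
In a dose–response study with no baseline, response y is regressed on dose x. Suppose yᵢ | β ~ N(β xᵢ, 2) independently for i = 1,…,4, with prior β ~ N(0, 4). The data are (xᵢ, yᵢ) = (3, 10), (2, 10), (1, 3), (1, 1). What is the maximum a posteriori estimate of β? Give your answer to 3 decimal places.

β̂_MAP = 3.484

log p(β | y) = −Σ(yᵢ − βxᵢ)²/(2·2) − β²/(2·4) + const.
Setting the derivative to zero: Σxᵢ(yᵢ − βxᵢ)/2 − β/4 = 0, so β = Σxᵢyᵢ / (Σxᵢ² + σ²/τ²).
Σxᵢyᵢ = 3·10 + 2·10 + 1·3 + 1·1 = 54; Σxᵢ² = 15; σ²/τ² = 0.5.
β̂_MAP = 54 / (15 + 0.5) = 54/15.5 ≈ 3.484.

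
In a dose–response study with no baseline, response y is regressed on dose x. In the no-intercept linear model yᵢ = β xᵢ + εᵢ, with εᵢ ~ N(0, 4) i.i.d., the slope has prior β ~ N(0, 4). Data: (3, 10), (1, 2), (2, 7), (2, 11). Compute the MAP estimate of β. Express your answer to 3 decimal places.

β̂_MAP = 3.579

log p(β | y) = −Σ(yᵢ − βxᵢ)²/(2·4) − β²/(2·4) + const.
Setting the derivative to zero: Σxᵢ(yᵢ − βxᵢ)/4 − β/4 = 0, so β = Σxᵢyᵢ / (Σxᵢ² + σ²/τ²).
Σxᵢyᵢ = 3·10 + 1·2 + 2·7 + 2·11 = 68; Σxᵢ² = 18; σ²/τ² = 1.
β̂_MAP = 68 / (18 + 1) = 68/19 ≈ 3.579.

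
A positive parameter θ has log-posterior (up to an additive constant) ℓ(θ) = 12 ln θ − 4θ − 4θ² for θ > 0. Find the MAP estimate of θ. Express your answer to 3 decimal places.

ℓ'(θ) = 12/θ − 4 − 8θ. Setting this to zero and multiplying by θ: 8θ² + 4θ − 12 = 0.
θ = (−4 + √(4² + 4·8·12)) / (2·8) = (−4 + √400) / 16 = (−4 + 20)/16 = 1.
ℓ''(θ) = −12/θ² − 8 < 0, confirming a maximum.

θ̂_MAP = 1.000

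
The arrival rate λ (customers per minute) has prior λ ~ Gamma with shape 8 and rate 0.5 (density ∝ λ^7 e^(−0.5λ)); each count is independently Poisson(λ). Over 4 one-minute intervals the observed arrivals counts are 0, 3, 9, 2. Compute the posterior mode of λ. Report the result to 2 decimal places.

Σxᵢ = 0+3+9+2 = 14, with n = 4.
Posterior ∝ λ^7e^(−0.5λ) · λ^14e^(−4λ) = λ^21e^(−4.5λ), i.e. Gamma(shape=22, rate=4.5).
The mode of a Gamma(a, b) with a ≥ 1 (shape–rate) is (a−1)/b = 21/4.5 ≈ 4.67.

λ̂_MAP = 4.67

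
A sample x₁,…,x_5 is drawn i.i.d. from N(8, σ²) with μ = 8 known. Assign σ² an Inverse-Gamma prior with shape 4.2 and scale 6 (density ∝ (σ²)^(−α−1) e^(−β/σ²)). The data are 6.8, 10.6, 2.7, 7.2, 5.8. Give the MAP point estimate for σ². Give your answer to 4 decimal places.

σ̂²_MAP = 3.4916

Sum of squared deviations about the known mean: SS = (6.8−8)² + (10.6−8)² + (2.7−8)² + (7.2−8)² + (5.8−8)² = 41.77.
The Normal likelihood contributes (σ²)^(−n/2) exp(−SS/(2σ²)), so the posterior is Inverse-Gamma(α + n/2, β + SS/2) = Inverse-Gamma(6.7, 26.885).
The mode of Inverse-Gamma(a, b) is b/(a+1) = 26.885/7.7 ≈ 3.4916.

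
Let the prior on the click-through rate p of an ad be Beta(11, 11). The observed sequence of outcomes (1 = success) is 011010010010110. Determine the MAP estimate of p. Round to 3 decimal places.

Prior: Beta(11, 11).
Data: 7 successes in 15 trials (from the sequence). The binomial likelihood contributes p^7(1−p)^8, so the posterior is Beta(11+7, 11+8) = Beta(18, 19).
For Beta(a, b) with a, b > 1 the mode is (a−1)/(a+b−2) = 17/35 ≈ 0.486.

p̂_MAP = 0.486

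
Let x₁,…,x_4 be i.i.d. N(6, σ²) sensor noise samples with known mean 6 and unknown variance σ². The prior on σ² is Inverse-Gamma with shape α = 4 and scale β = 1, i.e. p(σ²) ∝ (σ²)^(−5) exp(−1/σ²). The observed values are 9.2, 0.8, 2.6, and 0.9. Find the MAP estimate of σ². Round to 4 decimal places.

Sum of squared deviations about the known mean: SS = (9.2−6)² + (0.8−6)² + (2.6−6)² + (0.9−6)² = 74.85.
The Normal likelihood contributes (σ²)^(−n/2) exp(−SS/(2σ²)), so the posterior is Inverse-Gamma(α + n/2, β + SS/2) = Inverse-Gamma(6, 38.425).
The mode of Inverse-Gamma(a, b) is b/(a+1) = 38.425/7 ≈ 5.4893.

σ̂²_MAP = 5.4893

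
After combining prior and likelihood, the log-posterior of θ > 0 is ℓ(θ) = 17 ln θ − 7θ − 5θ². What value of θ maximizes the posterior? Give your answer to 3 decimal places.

θ̂_MAP = 1.000

ℓ'(θ) = 17/θ − 7 − 10θ. Setting this to zero and multiplying by θ: 10θ² + 7θ − 17 = 0.
θ = (−7 + √(7² + 4·10·17)) / (2·10) = (−7 + √729) / 20 = (−7 + 27)/20 = 1.
ℓ''(θ) = −17/θ² − 10 < 0, confirming a maximum.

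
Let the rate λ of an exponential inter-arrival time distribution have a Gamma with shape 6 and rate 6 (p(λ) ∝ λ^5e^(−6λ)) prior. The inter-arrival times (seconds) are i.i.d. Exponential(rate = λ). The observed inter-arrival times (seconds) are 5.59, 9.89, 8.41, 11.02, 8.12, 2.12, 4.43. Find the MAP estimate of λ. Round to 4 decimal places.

λ̂_MAP = 0.2159

The Exponential(rate=λ) likelihood is ∝ λ^n e^(−λΣtᵢ). Here n = 7 and Σtᵢ = 5.59 + 9.89 + 8.41 + 11.02 + 8.12 + 2.12 + 4.43 = 49.58.
Posterior ∝ λ^5e^(−6λ) · λ^7e^(−49.58λ) = λ^12e^(−55.58λ), i.e. Gamma(13, 55.58).
Mode = (a−1)/b = 12/55.58 ≈ 0.2159.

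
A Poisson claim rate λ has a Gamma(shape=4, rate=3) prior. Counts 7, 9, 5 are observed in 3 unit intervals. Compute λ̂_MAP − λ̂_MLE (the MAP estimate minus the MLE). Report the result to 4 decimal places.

MAP − MLE = -3.0000

Σxᵢ = 21. Posterior is Gamma(25, 6); MAP = (25−1)/6 = 24/6 ≈ 4.00000.
MLE = x̄ = 21/3 ≈ 7.00000.
Difference = 24/6 − 21/3 = -3 ≈ -3.0000.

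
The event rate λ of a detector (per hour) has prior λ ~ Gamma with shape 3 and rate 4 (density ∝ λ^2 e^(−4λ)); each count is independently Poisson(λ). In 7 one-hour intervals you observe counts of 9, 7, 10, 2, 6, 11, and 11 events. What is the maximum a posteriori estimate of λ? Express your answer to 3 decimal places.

λ̂_MAP = 5.273

Σxᵢ = 9+7+10+2+6+11+11 = 56, with n = 7.
Posterior ∝ λ^2e^(−4λ) · λ^56e^(−7λ) = λ^58e^(−11λ), i.e. Gamma(shape=59, rate=11).
The mode of a Gamma(a, b) with a ≥ 1 (shape–rate) is (a−1)/b = 58/11 ≈ 5.273.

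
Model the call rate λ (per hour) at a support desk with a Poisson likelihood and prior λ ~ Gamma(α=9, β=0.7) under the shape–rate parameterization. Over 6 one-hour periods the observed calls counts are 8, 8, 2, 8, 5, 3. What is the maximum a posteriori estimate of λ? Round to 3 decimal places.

λ̂_MAP = 6.269

Σxᵢ = 8+8+2+8+5+3 = 34, with n = 6.
Posterior ∝ λ^8e^(−0.7λ) · λ^34e^(−6λ) = λ^42e^(−6.7λ), i.e. Gamma(shape=43, rate=6.7).
The mode of a Gamma(a, b) with a ≥ 1 (shape–rate) is (a−1)/b = 42/6.7 ≈ 6.269.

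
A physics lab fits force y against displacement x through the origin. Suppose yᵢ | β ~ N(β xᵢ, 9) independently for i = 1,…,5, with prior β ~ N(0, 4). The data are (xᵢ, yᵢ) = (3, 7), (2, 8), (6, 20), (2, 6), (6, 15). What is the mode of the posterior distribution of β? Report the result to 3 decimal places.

β̂_MAP = 2.838

log p(β | y) = −Σ(yᵢ − βxᵢ)²/(2·9) − β²/(2·4) + const.
Setting the derivative to zero: Σxᵢ(yᵢ − βxᵢ)/9 − β/4 = 0, so β = Σxᵢyᵢ / (Σxᵢ² + σ²/τ²).
Σxᵢyᵢ = 3·7 + 2·8 + 6·20 + 2·6 + 6·15 = 259; Σxᵢ² = 89; σ²/τ² = 2.25.
β̂_MAP = 259 / (89 + 2.25) = 259/91.25 ≈ 2.838.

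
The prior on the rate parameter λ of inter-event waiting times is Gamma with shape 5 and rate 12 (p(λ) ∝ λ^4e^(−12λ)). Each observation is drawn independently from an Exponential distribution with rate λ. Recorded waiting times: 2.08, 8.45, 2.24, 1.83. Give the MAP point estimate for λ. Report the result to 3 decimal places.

The Exponential(rate=λ) likelihood is ∝ λ^n e^(−λΣtᵢ). Here n = 4 and Σtᵢ = 2.08 + 8.45 + 2.24 + 1.83 = 14.60.
Posterior ∝ λ^4e^(−12λ) · λ^4e^(−14.60λ) = λ^8e^(−26.60λ), i.e. Gamma(9, 26.60).
Mode = (a−1)/b = 8/26.60 ≈ 0.301.

λ̂_MAP = 0.301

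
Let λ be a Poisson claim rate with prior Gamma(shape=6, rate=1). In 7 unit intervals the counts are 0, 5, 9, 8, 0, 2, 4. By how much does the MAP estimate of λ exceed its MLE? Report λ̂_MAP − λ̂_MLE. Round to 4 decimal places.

MAP − MLE = 0.1250

Σxᵢ = 28. Posterior is Gamma(34, 8); MAP = (34−1)/8 = 33/8 ≈ 4.12500.
MLE = x̄ = 28/7 ≈ 4.00000.
Difference = 33/8 − 28/7 = 1/8 ≈ 0.1250.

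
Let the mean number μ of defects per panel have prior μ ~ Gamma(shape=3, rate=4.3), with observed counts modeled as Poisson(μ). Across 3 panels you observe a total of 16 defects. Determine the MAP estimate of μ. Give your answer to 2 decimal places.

Σxᵢ = 16, n = 3.
Posterior ∝ μ^2e^(−4.3μ) · μ^16e^(−3μ) = μ^18e^(−7.3μ), i.e. Gamma(shape=19, rate=7.3).
The mode of a Gamma(a, b) with a ≥ 1 (shape–rate) is (a−1)/b = 18/7.3 ≈ 2.47.

μ̂_MAP = 2.47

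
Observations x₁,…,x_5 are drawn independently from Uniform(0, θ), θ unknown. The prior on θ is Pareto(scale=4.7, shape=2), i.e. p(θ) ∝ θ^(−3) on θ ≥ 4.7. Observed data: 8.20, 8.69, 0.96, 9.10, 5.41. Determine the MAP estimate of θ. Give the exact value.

θ̂_MAP = 9.10

The Uniform(0, θ) likelihood is θ^(−n) for θ ≥ max(xᵢ), zero otherwise. Here max(xᵢ) = 9.10.
Posterior ∝ θ^(−3) · θ^(−5) = θ^(−8) on θ ≥ max(4.7, 9.10) = 9.10.
This density is strictly decreasing in θ, so the posterior mode lies at the lower boundary of the support.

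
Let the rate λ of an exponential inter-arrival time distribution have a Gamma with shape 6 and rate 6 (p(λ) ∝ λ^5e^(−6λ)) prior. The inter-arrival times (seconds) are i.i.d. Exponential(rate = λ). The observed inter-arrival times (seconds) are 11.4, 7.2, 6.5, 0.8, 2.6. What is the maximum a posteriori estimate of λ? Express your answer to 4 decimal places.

The Exponential(rate=λ) likelihood is ∝ λ^n e^(−λΣtᵢ). Here n = 5 and Σtᵢ = 11.4 + 7.2 + 6.5 + 0.8 + 2.6 = 28.5.
Posterior ∝ λ^5e^(−6λ) · λ^5e^(−28.5λ) = λ^10e^(−34.5λ), i.e. Gamma(11, 34.5).
Mode = (a−1)/b = 10/34.5 ≈ 0.2899.

λ̂_MAP = 0.2899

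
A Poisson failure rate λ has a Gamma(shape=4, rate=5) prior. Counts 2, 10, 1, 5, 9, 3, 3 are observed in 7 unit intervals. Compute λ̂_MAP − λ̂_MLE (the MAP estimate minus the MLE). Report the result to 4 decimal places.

MAP − MLE = -1.7143

Σxᵢ = 33. Posterior is Gamma(37, 12); MAP = (37−1)/12 = 36/12 ≈ 3.00000.
MLE = x̄ = 33/7 ≈ 4.71429.
Difference = 36/12 − 33/7 = -12/7 ≈ -1.7143.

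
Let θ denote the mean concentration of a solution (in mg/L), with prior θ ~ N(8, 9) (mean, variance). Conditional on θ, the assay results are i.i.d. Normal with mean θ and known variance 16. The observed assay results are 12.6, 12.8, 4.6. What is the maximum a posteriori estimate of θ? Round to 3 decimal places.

n = 3; x̄ = (12.6 + 12.8 + 4.6)/3 = 30/3 = 10.
For a Normal prior and Normal likelihood with known variance, the posterior is Normal; its mode equals its mean, the precision-weighted average.
Prior precision 1/σ₀² = 1/9; data precision n/σ² = 3/16 = 0.1875.
θ̂ = ((1/9)·8 + 0.1875·10) / (1/9 + 0.1875) = (199/72)/(43/144) = 398/43 ≈ 9.256.

θ̂_MAP = 9.256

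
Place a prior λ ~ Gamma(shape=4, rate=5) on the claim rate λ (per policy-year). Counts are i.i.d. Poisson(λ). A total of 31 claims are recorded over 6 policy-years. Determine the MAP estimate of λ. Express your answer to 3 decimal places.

Σxᵢ = 31, n = 6.
Posterior ∝ λ^3e^(−5λ) · λ^31e^(−6λ) = λ^34e^(−11λ), i.e. Gamma(shape=35, rate=11).
The mode of a Gamma(a, b) with a ≥ 1 (shape–rate) is (a−1)/b = 34/11 ≈ 3.091.

λ̂_MAP = 3.091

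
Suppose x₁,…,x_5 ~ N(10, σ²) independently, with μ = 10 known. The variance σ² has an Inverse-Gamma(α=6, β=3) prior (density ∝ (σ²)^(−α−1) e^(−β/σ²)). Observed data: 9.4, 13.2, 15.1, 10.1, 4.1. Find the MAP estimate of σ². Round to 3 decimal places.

Sum of squared deviations about the known mean: SS = (9.4−10)² + (13.2−10)² + (15.1−10)² + (10.1−10)² + (4.1−10)² = 71.43.
The Normal likelihood contributes (σ²)^(−n/2) exp(−SS/(2σ²)), so the posterior is Inverse-Gamma(α + n/2, β + SS/2) = Inverse-Gamma(8.5, 38.715).
The mode of Inverse-Gamma(a, b) is b/(a+1) = 38.715/9.5 ≈ 4.075.

σ̂²_MAP = 4.075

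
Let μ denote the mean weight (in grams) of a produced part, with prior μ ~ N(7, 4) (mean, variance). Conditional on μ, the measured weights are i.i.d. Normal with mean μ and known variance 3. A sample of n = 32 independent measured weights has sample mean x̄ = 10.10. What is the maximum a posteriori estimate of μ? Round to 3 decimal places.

n = 32, x̄ = 10.10.
For a Normal prior and Normal likelihood with known variance, the posterior is Normal; its mode equals its mean, the precision-weighted average.
Prior precision 1/σ₀² = 1/4 = 0.25; data precision n/σ² = 32/3.
μ̂ = (0.25·7 + (32/3)·10.1) / (0.25 + 32/3) = (6569/60)/(131/12) = 6569/655 ≈ 10.029.

μ̂_MAP = 10.029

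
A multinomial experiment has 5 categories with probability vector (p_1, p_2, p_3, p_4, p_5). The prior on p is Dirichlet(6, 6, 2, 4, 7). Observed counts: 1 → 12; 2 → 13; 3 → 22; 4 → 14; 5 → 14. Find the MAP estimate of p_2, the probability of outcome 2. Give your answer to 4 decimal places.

The posterior is Dirichlet(αᵢ + nᵢ) = Dirichlet(18, 19, 24, 18, 21).
For a Dirichlet(a₁,…,a_K) with all aᵢ > 1, the mode has j-th component (aⱼ − 1)/(Σaᵢ − K).
Here Σaᵢ = 100 and K = 5, so p_2 = (19 − 1)/(100 − 5) = 18/95 ≈ 0.1895.

MAP estimate: 0.1895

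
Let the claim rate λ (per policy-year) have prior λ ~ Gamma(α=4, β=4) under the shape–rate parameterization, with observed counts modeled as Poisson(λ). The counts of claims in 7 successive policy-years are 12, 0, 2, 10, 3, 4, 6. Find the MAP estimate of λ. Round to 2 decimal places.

Σxᵢ = 12+0+2+10+3+4+6 = 37, with n = 7.
Posterior ∝ λ^3e^(−4λ) · λ^37e^(−7λ) = λ^40e^(−11λ), i.e. Gamma(shape=41, rate=11).
The mode of a Gamma(a, b) with a ≥ 1 (shape–rate) is (a−1)/b = 40/11 ≈ 3.64.

λ̂_MAP = 3.64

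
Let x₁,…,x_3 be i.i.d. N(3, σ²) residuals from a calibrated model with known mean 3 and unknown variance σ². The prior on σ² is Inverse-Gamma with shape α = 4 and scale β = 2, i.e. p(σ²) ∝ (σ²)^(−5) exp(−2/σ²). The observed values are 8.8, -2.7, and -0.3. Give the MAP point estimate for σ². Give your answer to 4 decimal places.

Sum of squared deviations about the known mean: SS = (8.8−3)² + (-2.7−3)² + (-0.3−3)² = 77.02.
The Normal likelihood contributes (σ²)^(−n/2) exp(−SS/(2σ²)), so the posterior is Inverse-Gamma(α + n/2, β + SS/2) = Inverse-Gamma(5.5, 40.51).
The mode of Inverse-Gamma(a, b) is b/(a+1) = 40.51/6.5 ≈ 6.2323.

σ̂²_MAP = 6.2323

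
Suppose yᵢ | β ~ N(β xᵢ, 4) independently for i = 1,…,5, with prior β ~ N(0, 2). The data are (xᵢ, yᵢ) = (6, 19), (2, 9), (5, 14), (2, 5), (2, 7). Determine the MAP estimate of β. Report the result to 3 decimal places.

log p(β | y) = −Σ(yᵢ − βxᵢ)²/(2·4) − β²/(2·2) + const.
Setting the derivative to zero: Σxᵢ(yᵢ − βxᵢ)/4 − β/2 = 0, so β = Σxᵢyᵢ / (Σxᵢ² + σ²/τ²).
Σxᵢyᵢ = 6·19 + 2·9 + 5·14 + 2·5 + 2·7 = 226; Σxᵢ² = 73; σ²/τ² = 2.
β̂_MAP = 226 / (73 + 2) = 226/75 ≈ 3.013.

β̂_MAP = 3.013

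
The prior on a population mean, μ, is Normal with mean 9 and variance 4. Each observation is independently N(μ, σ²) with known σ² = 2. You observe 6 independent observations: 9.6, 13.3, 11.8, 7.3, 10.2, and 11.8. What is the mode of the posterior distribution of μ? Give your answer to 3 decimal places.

μ̂_MAP = 10.538

n = 6; x̄ = (9.6 + 13.3 + 11.8 + 7.3 + 10.2 + 11.8)/6 = 64/6 = 32/3 ≈ 10.6667.
For a Normal prior and Normal likelihood with known variance, the posterior is Normal; its mode equals its mean, the precision-weighted average.
Prior precision 1/σ₀² = 1/4 = 0.25; data precision n/σ² = 6/2 = 3.
μ̂ = (0.25·9 + 3·(32/3)) / (0.25 + 3) = 34.25/3.25 = 137/13 ≈ 10.538.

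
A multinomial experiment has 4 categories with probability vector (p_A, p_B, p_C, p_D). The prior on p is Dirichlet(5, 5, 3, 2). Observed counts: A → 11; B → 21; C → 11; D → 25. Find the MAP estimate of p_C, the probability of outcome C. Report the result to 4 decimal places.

MAP estimate of p_C = 0.1646

The posterior is Dirichlet(αᵢ + nᵢ) = Dirichlet(16, 26, 14, 27).
For a Dirichlet(a₁,…,a_K) with all aᵢ > 1, the mode has j-th component (aⱼ − 1)/(Σaᵢ − K).
Here Σaᵢ = 83 and K = 4, so p_C = (14 − 1)/(83 − 4) = 13/79 ≈ 0.1646.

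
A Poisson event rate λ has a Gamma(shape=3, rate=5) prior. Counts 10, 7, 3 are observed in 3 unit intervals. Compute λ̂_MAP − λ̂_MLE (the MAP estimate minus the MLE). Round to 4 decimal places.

MAP − MLE = -3.9167

Σxᵢ = 20. Posterior is Gamma(23, 8); MAP = (23−1)/8 = 22/8 ≈ 2.75000.
MLE = x̄ = 20/3 ≈ 6.66667.
Difference = 22/8 − 20/3 = -47/12 ≈ -3.9167.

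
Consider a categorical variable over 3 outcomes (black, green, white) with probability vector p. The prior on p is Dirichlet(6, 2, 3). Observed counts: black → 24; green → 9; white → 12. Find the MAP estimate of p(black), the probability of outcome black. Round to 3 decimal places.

The posterior is Dirichlet(αᵢ + nᵢ) = Dirichlet(30, 11, 15).
For a Dirichlet(a₁,…,a_K) with all aᵢ > 1, the mode has j-th component (aⱼ − 1)/(Σaᵢ − K).
Here Σaᵢ = 56 and K = 3, so p(black) = (30 − 1)/(56 − 3) = 29/53 ≈ 0.547.

MAP estimate of p(black) = 0.547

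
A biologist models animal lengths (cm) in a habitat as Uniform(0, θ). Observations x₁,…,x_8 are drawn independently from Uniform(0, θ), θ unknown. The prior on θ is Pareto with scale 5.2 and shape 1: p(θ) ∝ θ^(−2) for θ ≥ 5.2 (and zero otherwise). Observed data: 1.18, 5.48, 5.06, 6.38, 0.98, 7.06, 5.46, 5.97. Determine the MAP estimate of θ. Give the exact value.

The Uniform(0, θ) likelihood is θ^(−n) for θ ≥ max(xᵢ), zero otherwise. Here max(xᵢ) = 7.06.
Posterior ∝ θ^(−2) · θ^(−8) = θ^(−10) on θ ≥ max(5.2, 7.06) = 7.06.
This density is strictly decreasing in θ, so the posterior mode lies at the lower boundary of the support.

θ̂_MAP = 7.06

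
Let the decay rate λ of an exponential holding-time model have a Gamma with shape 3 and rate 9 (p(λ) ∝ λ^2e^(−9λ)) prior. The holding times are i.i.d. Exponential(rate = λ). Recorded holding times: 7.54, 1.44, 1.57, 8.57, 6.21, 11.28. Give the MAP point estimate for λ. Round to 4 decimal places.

The Exponential(rate=λ) likelihood is ∝ λ^n e^(−λΣtᵢ). Here n = 6 and Σtᵢ = 7.54 + 1.44 + 1.57 + 8.57 + 6.21 + 11.28 = 36.61.
Posterior ∝ λ^2e^(−9λ) · λ^6e^(−36.61λ) = λ^8e^(−45.61λ), i.e. Gamma(9, 45.61).
Mode = (a−1)/b = 8/45.61 ≈ 0.1754.

λ̂_MAP = 0.1754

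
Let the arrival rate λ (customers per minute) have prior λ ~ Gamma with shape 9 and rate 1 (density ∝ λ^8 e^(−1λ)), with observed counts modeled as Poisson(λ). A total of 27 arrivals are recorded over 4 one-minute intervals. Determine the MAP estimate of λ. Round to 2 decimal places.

Σxᵢ = 27, n = 4.
Posterior ∝ λ^8e^(−1λ) · λ^27e^(−4λ) = λ^35e^(−5λ), i.e. Gamma(shape=36, rate=5).
The mode of a Gamma(a, b) with a ≥ 1 (shape–rate) is (a−1)/b = 35/5 ≈ 7.00.

λ̂_MAP = 7.00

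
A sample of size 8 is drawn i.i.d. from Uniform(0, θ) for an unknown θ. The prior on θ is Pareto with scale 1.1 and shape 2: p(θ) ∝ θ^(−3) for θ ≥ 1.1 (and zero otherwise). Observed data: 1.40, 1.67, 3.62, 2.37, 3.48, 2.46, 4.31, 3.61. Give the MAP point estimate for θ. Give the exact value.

θ̂_MAP = 4.31

The Uniform(0, θ) likelihood is θ^(−n) for θ ≥ max(xᵢ), zero otherwise. Here max(xᵢ) = 4.31.
Posterior ∝ θ^(−3) · θ^(−8) = θ^(−11) on θ ≥ max(1.1, 4.31) = 4.31.
This density is strictly decreasing in θ, so the posterior mode lies at the lower boundary of the support.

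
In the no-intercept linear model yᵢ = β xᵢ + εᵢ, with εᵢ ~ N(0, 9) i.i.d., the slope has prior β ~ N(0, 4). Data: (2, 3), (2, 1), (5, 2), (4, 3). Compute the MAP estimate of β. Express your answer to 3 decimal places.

β̂_MAP = 0.585

log p(β | y) = −Σ(yᵢ − βxᵢ)²/(2·9) − β²/(2·4) + const.
Setting the derivative to zero: Σxᵢ(yᵢ − βxᵢ)/9 − β/4 = 0, so β = Σxᵢyᵢ / (Σxᵢ² + σ²/τ²).
Σxᵢyᵢ = 2·3 + 2·1 + 5·2 + 4·3 = 30; Σxᵢ² = 49; σ²/τ² = 2.25.
β̂_MAP = 30 / (49 + 2.25) = 30/51.25 ≈ 0.585.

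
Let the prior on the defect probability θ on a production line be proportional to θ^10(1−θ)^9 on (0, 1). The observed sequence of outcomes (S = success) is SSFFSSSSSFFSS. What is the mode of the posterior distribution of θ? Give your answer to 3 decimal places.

The prior density ∝ θ^10(1−θ)^9 is the kernel of Beta(11, 10).
Data: 9 successes in 13 trials (from the sequence). The binomial likelihood contributes θ^9(1−θ)^4, so the posterior is Beta(11+9, 10+4) = Beta(20, 14).
For Beta(a, b) with a, b > 1 the mode is (a−1)/(a+b−2) = 19/32 ≈ 0.594.

θ̂_MAP = 0.594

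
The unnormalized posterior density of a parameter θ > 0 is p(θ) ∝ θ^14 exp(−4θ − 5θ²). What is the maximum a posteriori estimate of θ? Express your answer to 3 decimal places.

ℓ'(θ) = 14/θ − 4 − 10θ. Setting this to zero and multiplying by θ: 10θ² + 4θ − 14 = 0.
θ = (−4 + √(4² + 4·10·14)) / (2·10) = (−4 + √576) / 20 = (−4 + 24)/20 = 1.
ℓ''(θ) = −14/θ² − 10 < 0, confirming a maximum.

θ̂_MAP = 1.000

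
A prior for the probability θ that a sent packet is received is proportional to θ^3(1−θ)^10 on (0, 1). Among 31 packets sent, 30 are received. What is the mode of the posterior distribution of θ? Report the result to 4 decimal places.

θ̂_MAP = 0.7500

The prior density ∝ θ^3(1−θ)^10 is the kernel of Beta(4, 11).
Data: 30 successes in 31 trials. The binomial likelihood contributes θ^30(1−θ)^1, so the posterior is Beta(4+30, 11+1) = Beta(34, 12).
For Beta(a, b) with a, b > 1 the mode is (a−1)/(a+b−2) = 33/44 ≈ 0.7500.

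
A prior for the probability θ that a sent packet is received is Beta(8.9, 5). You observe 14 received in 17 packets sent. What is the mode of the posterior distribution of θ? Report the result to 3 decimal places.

θ̂_MAP = 0.758

Prior: Beta(8.9, 5).
Data: 14 successes in 17 trials. The binomial likelihood contributes θ^14(1−θ)^3, so the posterior is Beta(8.9+14, 5+3) = Beta(22.9, 8).
For Beta(a, b) with a, b > 1 the mode is (a−1)/(a+b−2) = 21.9/28.9 ≈ 0.758.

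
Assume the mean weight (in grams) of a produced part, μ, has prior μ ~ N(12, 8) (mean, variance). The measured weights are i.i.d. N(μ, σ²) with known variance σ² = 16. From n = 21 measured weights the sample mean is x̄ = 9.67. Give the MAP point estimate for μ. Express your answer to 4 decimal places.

μ̂_MAP = 9.8726

n = 21, x̄ = 9.67.
For a Normal prior and Normal likelihood with known variance, the posterior is Normal; its mode equals its mean, the precision-weighted average.
Prior precision 1/σ₀² = 1/8 = 0.125; data precision n/σ² = 21/16 = 1.3125.
μ̂ = (0.125·12 + 1.3125·9.67) / (0.125 + 1.3125) = 14.191875/1.4375 = 22707/2300 ≈ 9.8726.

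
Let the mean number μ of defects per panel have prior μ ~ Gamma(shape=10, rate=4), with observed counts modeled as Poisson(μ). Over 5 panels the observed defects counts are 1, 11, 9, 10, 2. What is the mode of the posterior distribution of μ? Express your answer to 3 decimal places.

μ̂_MAP = 4.667

Σxᵢ = 1+11+9+10+2 = 33, with n = 5.
Posterior ∝ μ^9e^(−4μ) · μ^33e^(−5μ) = μ^42e^(−9μ), i.e. Gamma(shape=43, rate=9).
The mode of a Gamma(a, b) with a ≥ 1 (shape–rate) is (a−1)/b = 42/9 ≈ 4.667.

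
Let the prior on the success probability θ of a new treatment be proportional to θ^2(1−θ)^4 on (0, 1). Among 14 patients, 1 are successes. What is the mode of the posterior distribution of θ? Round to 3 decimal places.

θ̂_MAP = 0.150

The prior density ∝ θ^2(1−θ)^4 is the kernel of Beta(3, 5).
Data: 1 success in 14 trials. The binomial likelihood contributes θ(1−θ)^13, so the posterior is Beta(3+1, 5+13) = Beta(4, 18).
For Beta(a, b) with a, b > 1 the mode is (a−1)/(a+b−2) = 3/20 ≈ 0.150.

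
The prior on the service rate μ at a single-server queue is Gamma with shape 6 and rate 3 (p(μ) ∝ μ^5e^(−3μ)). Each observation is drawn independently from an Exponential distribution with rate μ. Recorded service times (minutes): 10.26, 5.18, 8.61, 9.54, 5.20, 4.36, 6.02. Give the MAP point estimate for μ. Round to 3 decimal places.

μ̂_MAP = 0.230

The Exponential(rate=μ) likelihood is ∝ μ^n e^(−μΣtᵢ). Here n = 7 and Σtᵢ = 10.26 + 5.18 + 8.61 + 9.54 + 5.20 + 4.36 + 6.02 = 49.17.
Posterior ∝ μ^5e^(−3μ) · μ^7e^(−49.17μ) = μ^12e^(−52.17μ), i.e. Gamma(13, 52.17).
Mode = (a−1)/b = 12/52.17 ≈ 0.230.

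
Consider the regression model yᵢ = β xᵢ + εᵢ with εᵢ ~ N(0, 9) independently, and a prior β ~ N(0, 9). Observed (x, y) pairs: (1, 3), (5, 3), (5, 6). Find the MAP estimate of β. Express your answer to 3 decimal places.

β̂_MAP = 0.923

log p(β | y) = −Σ(yᵢ − βxᵢ)²/(2·9) − β²/(2·9) + const.
Setting the derivative to zero: Σxᵢ(yᵢ − βxᵢ)/9 − β/9 = 0, so β = Σxᵢyᵢ / (Σxᵢ² + σ²/τ²).
Σxᵢyᵢ = 1·3 + 5·3 + 5·6 = 48; Σxᵢ² = 51; σ²/τ² = 1.
β̂_MAP = 48 / (51 + 1) = 48/52 ≈ 0.923.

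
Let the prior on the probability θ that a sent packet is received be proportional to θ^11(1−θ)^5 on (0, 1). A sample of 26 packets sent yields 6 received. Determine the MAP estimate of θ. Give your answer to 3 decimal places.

The prior density ∝ θ^11(1−θ)^5 is the kernel of Beta(12, 6).
Data: 6 successes in 26 trials. The binomial likelihood contributes θ^6(1−θ)^20, so the posterior is Beta(12+6, 6+20) = Beta(18, 26).
For Beta(a, b) with a, b > 1 the mode is (a−1)/(a+b−2) = 17/42 ≈ 0.405.

θ̂_MAP = 0.405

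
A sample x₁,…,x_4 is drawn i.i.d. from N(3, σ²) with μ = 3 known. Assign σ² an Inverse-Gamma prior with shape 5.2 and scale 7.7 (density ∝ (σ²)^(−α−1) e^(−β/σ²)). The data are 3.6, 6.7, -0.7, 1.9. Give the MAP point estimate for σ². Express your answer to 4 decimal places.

σ̂²_MAP = 2.7043

Sum of squared deviations about the known mean: SS = (3.6−3)² + (6.7−3)² + (-0.7−3)² + (1.9−3)² = 28.95.
The Normal likelihood contributes (σ²)^(−n/2) exp(−SS/(2σ²)), so the posterior is Inverse-Gamma(α + n/2, β + SS/2) = Inverse-Gamma(7.2, 22.175).
The mode of Inverse-Gamma(a, b) is b/(a+1) = 22.175/8.2 ≈ 2.7043.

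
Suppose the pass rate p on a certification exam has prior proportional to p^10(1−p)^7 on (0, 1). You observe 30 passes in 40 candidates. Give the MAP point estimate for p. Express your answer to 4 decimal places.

The prior density ∝ p^10(1−p)^7 is the kernel of Beta(11, 8).
Data: 30 successes in 40 trials. The binomial likelihood contributes p^30(1−p)^10, so the posterior is Beta(11+30, 8+10) = Beta(41, 18).
For Beta(a, b) with a, b > 1 the mode is (a−1)/(a+b−2) = 40/57 ≈ 0.7018.

p̂_MAP = 0.7018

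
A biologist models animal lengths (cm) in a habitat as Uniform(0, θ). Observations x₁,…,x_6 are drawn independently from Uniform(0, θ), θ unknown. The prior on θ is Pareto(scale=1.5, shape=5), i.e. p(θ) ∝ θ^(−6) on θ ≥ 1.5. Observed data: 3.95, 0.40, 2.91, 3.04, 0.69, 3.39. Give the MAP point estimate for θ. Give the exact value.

θ̂_MAP = 3.95

The Uniform(0, θ) likelihood is θ^(−n) for θ ≥ max(xᵢ), zero otherwise. Here max(xᵢ) = 3.95.
Posterior ∝ θ^(−6) · θ^(−6) = θ^(−12) on θ ≥ max(1.5, 3.95) = 3.95.
This density is strictly decreasing in θ, so the posterior mode lies at the lower boundary of the support.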